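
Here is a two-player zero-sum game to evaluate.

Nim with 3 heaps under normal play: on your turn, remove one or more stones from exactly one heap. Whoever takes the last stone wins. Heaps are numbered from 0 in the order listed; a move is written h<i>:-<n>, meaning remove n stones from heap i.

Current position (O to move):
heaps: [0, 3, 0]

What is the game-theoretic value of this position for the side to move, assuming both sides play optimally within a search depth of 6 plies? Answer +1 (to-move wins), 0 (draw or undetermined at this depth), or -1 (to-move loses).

value((0,3,0), O) = +1

[(0,3,0)] O move#1: h1:-1:-1/(0,2,0), h1:-2:-1/(0,1,0), h1:-3:+1/(0,0,0)*
[(0,0,0)] end (terminal -1, X#2); searched (0,3,0) to 6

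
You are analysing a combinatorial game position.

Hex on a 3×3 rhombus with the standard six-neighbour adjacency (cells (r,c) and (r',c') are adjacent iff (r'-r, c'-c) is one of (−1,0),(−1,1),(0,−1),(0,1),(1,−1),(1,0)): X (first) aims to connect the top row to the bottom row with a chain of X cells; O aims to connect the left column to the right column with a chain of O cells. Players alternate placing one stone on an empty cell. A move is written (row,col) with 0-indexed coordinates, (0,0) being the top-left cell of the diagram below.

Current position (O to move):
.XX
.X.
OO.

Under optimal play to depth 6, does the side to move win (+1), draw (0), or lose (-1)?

value(.XX/.X./OO., O) = +1

[.XX/.X./OO.] O move#1: (0,0):+1/OXX/.X./OO.*, (1,0):+1/.XX/OX./OO., (1,2):+1/.XX/.XO/OO., (2,2):+1/.XX/.X./OOO
[OXX/.X./OO.] X move#2: (1,0):-1/OXX/XX./OO.*, (1,2):-1/OXX/.XX/OO., (2,2):-1/OXX/.X./OOX
[OXX/XX./OO.] O move#3: (1,2):+1/OXX/XXO/OO.*, (2,2):+1/OXX/XX./OOO
[OXX/XXO/OO.] end (terminal -1, X#4); searched .XX/.X./OO. to 6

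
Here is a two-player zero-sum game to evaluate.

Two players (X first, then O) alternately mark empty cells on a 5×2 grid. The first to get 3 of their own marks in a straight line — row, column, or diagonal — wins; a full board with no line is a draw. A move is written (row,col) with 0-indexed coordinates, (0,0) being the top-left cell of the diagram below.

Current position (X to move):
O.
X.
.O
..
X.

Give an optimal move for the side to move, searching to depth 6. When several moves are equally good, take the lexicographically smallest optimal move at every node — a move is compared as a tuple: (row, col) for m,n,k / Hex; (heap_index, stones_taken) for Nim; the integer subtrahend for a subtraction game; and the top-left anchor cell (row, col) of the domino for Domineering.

X's best at [O./X./.O/../X.]: (1,1)

[O./X./.O/../X.] X move#1: (0,1):-1/OX/X./.O/../X., (1,1):+0/O./XX/.O/../X.*, (2,0):+0/O./X./XO/../X., (3,0):+0/O./X./.O/X./X., (3,1):+0/O./X./.O/.X/X., (4,1):-1/O./X./.O/../XX
[O./XX/.O/../X.] O move#2: (0,1):+0/OO/XX/.O/../X.*, (2,0):+0/O./XX/OO/../X., (3,0):+0/O./XX/.O/O./X., (3,1):+0/O./XX/.O/.O/X., (4,1):+0/O./XX/.O/../XO
[OO/XX/.O/../X.] X move#3: (2,0):+0/OO/XX/XO/../X.*, (3,0):+0/OO/XX/.O/X./X., (3,1):+0/OO/XX/.O/.X/X., (4,1):+0/OO/XX/.O/../XX
[OO/XX/XO/../X.] O move#4: (3,0):+0/OO/XX/XO/O./X.*, (3,1):-1/OO/XX/XO/.O/X., (4,1):-1/OO/XX/XO/../XO
[OO/XX/XO/O./X.] X move#5: (3,1):+0/OO/XX/XO/OX/X.*, (4,1):+0/OO/XX/XO/O./XX
[OO/XX/XO/OX/X.] O move#6: (4,1):+0/OO/XX/XO/OX/XO*
[OO/XX/XO/OX/XO] end (terminal +0, X#7); searched O./X./.O/../X. to 6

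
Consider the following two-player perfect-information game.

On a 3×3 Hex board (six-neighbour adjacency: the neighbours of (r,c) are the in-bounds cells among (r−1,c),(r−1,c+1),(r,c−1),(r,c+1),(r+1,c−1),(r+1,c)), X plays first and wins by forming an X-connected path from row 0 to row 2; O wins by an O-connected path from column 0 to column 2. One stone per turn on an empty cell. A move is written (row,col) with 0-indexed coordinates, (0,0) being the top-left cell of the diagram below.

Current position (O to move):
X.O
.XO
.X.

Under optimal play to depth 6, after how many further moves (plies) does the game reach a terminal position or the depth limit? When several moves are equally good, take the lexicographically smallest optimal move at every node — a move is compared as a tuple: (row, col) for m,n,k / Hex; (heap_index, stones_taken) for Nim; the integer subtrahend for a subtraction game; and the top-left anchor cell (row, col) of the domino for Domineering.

PV length from [X.O/.XO/.X.]: 2 plies

ply 1, O at X.O/.XO/.X. | (0,1)=-1→XOO/.XO/.X.*; (1,0)=-1→X.O/OXO/.X.; (2,0)=-1→X.O/.XO/OX.; (2,2)=-1→X.O/.XO/.XO
ply 2, X at XOO/.XO/.X. | (1,0)=+1→XOO/XXO/.X.*; (2,0)=-1→XOO/.XO/XX.; (2,2)=-1→XOO/.XO/.XX
ply 3: XOO/XXO/.X. is terminal -1 (O); from X.O/.XO/.X. depth 6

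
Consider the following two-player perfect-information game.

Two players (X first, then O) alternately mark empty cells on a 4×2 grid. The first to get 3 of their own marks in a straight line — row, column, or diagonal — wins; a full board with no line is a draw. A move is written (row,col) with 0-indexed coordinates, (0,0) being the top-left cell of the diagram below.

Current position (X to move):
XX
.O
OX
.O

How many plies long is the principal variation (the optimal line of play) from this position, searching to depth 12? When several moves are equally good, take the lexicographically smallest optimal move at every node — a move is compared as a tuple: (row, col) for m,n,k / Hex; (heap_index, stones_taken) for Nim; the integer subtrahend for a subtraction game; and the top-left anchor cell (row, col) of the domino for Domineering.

ply 1, X at XX/.O/OX/.O | (1,0)=+0→XX/XO/OX/.O*; (3,0)=+0→XX/.O/OX/XO
ply 2, O at XX/XO/OX/.O | (3,0)=+0→XX/XO/OX/OO*
ply 3: XX/XO/OX/OO is terminal +0 (X); from XX/.O/OX/.O depth 12

PV length from [XX/.O/OX/.O]: 2 plies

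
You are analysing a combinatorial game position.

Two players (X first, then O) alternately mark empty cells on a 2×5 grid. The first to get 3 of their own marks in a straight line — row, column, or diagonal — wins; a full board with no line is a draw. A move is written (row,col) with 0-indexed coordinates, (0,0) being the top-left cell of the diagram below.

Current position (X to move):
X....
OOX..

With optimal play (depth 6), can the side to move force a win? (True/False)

X winning at [X..../OOX..]: False

p1 X@[X..../OOX..]: (0,1)[XX.../OOX..]+0* (0,2)[X.X../OOX..]+0 (0,3)[X..X./OOX..]+0 (0,4)[X...X/OOX..]+0 (1,3)[X..../OOXX.]+0 (1,4)[X..../OOX.X]+0
p2 O@[XX.../OOX..]: (0,2)[XXO../OOX..]+0* (0,3)[XX.O./OOX..]-1 (0,4)[XX..O/OOX..]-1 (1,3)[XX.../OOXO.]-1 (1,4)[XX.../OOX.O]-1
p3 X@[XXO../OOX..]: (0,3)[XXOX./OOX..]+0* (0,4)[XXO.X/OOX..]+0 (1,3)[XXO../OOXX.]+0 (1,4)[XXO../OOX.X]+0
p4 O@[XXOX./OOX..]: (0,4)[XXOXO/OOX..]+0* (1,3)[XXOX./OOXO.]+0 (1,4)[XXOX./OOX.O]+0
p5 X@[XXOXO/OOX..]: (1,3)[XXOXO/OOXX.]+0* (1,4)[XXOXO/OOX.X]+0
p6 O@[XXOXO/OOXX.]: (1,4)[XXOXO/OOXXO]+0*
p7 X@[XXOXO/OOXXO] terminal +0; root [X..../OOX..] d6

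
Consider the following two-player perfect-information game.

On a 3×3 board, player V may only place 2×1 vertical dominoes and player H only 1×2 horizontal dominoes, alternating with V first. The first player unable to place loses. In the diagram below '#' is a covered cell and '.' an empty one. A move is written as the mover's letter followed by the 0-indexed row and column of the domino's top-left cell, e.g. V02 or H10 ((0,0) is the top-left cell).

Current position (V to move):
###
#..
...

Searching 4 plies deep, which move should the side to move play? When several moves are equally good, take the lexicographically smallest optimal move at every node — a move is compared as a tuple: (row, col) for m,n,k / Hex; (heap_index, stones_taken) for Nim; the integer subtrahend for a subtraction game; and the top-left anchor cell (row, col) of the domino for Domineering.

ply 1, V at ###/#../... | V11=+1→###/##./.#.*; V12=-1→###/#.#/..#
ply 2: ###/##./.#. is terminal -1 (H); from ###/#../... depth 4

V's best at [###/#../...]: V11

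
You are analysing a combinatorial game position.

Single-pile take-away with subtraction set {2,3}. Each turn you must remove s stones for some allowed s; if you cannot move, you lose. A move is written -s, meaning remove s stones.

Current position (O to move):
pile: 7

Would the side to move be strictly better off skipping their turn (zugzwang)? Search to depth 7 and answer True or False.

[7] O move#1: -2:+1/5*, -3:-1/4
[5] X move#2: -2:-1/3*, -3:-1/2
[3] O move#3: -2:+1/1*, -3:+1/0
[1] end (terminal -1, X#4); searched 7 to 7
suppose O passes — search the same position with X to move:
pass> [7] X move#1: -2:+1/5*, -3:-1/4
pass> [5] O move#2: -2:-1/3*, -3:-1/2
pass> [3] X move#3: -2:+1/1*, -3:+1/0
pass> [1] end (terminal -1, O#4); searched 7 to 7
for O: play +1, pass -1

zugzwang(7, O) = False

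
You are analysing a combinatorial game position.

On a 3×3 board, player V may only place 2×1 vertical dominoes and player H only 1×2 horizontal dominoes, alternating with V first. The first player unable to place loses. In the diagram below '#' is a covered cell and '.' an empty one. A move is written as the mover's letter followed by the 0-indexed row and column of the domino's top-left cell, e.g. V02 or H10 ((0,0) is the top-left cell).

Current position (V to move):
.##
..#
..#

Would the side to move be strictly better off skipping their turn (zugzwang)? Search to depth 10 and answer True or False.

zugzwang(.##/..#/..#, V) = False

ply 1, V at .##/..#/..# | V00=-1→###/#.#/..#; V10=+1→.##/#.#/#.#*; V11=+1→.##/.##/.##
ply 2: .##/#.#/#.# is terminal -1 (H); from .##/..#/..# depth 10
pass branch (H moves first from the same position):
  | ply 1, H at .##/..#/..# | H10=+1→.##/###/..#*; H20=-1→.##/..#/###
  | ply 2: .##/###/..# is terminal -1 (V); from .##/..#/..# depth 10
V moving scores +1; V passing scores -1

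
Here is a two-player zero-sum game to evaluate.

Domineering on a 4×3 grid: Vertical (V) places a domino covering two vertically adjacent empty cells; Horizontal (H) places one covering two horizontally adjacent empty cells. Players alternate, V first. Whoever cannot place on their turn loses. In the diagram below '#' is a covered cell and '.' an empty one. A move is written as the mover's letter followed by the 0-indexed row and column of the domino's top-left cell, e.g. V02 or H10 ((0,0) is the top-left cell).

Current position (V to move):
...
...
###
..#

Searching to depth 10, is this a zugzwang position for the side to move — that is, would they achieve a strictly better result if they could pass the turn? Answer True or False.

[.../.../###/..#] V move#1: V00:-1/#../#../###/..#, V01:+1/.#./.#./###/..#*, V02:-1/..#/..#/###/..#
[.#./.#./###/..#] H move#2: H30:-1/.#./.#./###/###*
[.#./.#./###/###] V move#3: V00:+1/##./##./###/###*, V02:+1/.##/.##/###/###
[##./##./###/###] end (terminal -1, H#4); searched .../.../###/..# to 10
suppose V passes — search the same position with H to move:
pass> [.../.../###/..#] H move#1: H00:+1/##./.../###/..#*, H01:+1/.##/.../###/..#, H10:+1/.../##./###/..#, H11:+1/.../.##/###/..#, H30:-1/.../.../###/###
pass> [##./.../###/..#] V move#2: V02:-1/###/..#/###/..#*
pass> [###/..#/###/..#] H move#3: H10:+1/###/###/###/..#*, H30:+1/###/..#/###/###
pass> [###/###/###/..#] end (terminal -1, V#4); searched .../.../###/..# to 10
for V: play +1, pass -1

zugzwang(.../.../###/..#, V) = False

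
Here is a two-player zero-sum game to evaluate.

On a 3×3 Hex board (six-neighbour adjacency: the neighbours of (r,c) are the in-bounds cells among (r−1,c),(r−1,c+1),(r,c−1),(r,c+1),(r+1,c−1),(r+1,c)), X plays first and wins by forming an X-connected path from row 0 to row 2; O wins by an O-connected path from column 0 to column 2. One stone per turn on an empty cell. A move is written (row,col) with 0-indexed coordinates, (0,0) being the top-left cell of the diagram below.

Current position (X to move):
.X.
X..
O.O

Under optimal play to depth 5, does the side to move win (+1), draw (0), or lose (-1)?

value(.X./X../O.O, X) = -1

ply 1, X at .X./X../O.O | (0,0)=-1→XX./X../O.O*; (0,2)=-1→.XX/X../O.O; (1,1)=-1→.X./XX./O.O; (1,2)=-1→.X./X.X/O.O; (2,1)=-1→.X./X../OXO
ply 2, O at XX./X../O.O | (0,2)=+1→XXO/X../O.O*; (1,1)=+1→XX./XO./O.O; (1,2)=+1→XX./X.O/O.O; (2,1)=+1→XX./X../OOO
ply 3, X at XXO/X../O.O | (1,1)=-1→XXO/XX./O.O*; (1,2)=-1→XXO/X.X/O.O; (2,1)=-1→XXO/X../OXO
ply 4, O at XXO/XX./O.O | (1,2)=-1→XXO/XXO/O.O; (2,1)=+1→XXO/XX./OOO*
ply 5: XXO/XX./OOO is terminal -1 (X); from .X./X../O.O depth 5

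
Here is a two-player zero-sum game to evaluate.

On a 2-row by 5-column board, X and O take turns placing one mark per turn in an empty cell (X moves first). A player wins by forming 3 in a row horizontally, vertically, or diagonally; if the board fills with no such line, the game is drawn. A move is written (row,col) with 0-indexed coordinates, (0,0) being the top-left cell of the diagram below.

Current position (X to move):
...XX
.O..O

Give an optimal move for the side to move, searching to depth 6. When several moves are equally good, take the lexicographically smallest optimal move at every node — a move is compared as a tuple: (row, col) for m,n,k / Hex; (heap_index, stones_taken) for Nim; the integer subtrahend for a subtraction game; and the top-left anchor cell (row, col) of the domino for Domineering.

p1 X@[...XX/.O..O]: (0,0)[X..XX/.O..O]+0 (0,1)[.X.XX/.O..O]+0 (0,2)[..XXX/.O..O]+1* (1,0)[...XX/XO..O]+0 (1,2)[...XX/.OX.O]+0 (1,3)[...XX/.O.XO]+0
p2 O@[..XXX/.O..O] terminal -1; root [...XX/.O..O] d6

X's best at [...XX/.O..O]: (0,2)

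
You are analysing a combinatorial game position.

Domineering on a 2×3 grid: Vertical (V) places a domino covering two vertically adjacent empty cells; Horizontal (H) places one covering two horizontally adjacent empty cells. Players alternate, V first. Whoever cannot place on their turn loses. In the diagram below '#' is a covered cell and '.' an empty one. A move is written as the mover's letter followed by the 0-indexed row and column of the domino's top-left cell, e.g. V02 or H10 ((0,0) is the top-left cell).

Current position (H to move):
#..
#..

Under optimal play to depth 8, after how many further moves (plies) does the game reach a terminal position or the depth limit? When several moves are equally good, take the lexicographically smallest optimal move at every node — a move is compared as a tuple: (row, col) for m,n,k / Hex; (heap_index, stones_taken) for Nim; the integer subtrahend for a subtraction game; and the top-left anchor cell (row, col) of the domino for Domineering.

[#../#..] H move#1: H01:+1/###/#..*, H11:+1/#../###
[###/#..] end (terminal -1, V#2); searched #../#.. to 8

PV length from [#../#..]: 1 ply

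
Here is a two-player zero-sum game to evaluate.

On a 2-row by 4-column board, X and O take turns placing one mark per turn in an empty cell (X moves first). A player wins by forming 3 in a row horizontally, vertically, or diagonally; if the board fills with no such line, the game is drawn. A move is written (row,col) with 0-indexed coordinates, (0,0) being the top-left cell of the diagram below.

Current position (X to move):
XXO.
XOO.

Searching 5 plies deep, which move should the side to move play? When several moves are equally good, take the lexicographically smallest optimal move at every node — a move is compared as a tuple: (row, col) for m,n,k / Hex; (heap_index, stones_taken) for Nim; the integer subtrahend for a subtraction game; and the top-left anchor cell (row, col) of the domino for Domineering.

X's best at [XXO./XOO.]: (1,3)

ply 1, X at XXO./XOO. | (0,3)=-1→XXOX/XOO.; (1,3)=+0→XXO./XOOX*
ply 2, O at XXO./XOOX | (0,3)=+0→XXOO/XOOX*
ply 3: XXOO/XOOX is terminal +0 (X); from XXO./XOO. depth 5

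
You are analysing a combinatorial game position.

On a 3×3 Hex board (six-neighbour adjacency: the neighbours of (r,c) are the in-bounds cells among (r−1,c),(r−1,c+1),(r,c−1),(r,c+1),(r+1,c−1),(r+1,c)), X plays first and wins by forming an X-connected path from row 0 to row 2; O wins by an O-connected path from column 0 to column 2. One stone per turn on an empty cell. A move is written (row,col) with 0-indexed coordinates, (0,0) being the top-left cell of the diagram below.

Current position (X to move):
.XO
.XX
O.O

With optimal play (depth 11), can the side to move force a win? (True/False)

ply 1, X at .XO/.XX/O.O | (0,0)=-1→XXO/.XX/O.O; (1,0)=-1→.XO/XXX/O.O; (2,1)=+1→.XO/.XX/OXO*
ply 2: .XO/.XX/OXO is terminal -1 (O); from .XO/.XX/O.O depth 11

X winning at [.XO/.XX/O.O]: True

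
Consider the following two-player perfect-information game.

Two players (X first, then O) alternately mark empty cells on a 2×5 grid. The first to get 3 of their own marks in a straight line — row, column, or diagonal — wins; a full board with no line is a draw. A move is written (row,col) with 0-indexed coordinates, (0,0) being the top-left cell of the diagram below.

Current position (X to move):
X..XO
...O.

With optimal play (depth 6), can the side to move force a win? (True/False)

X winning at [X..XO/...O.]: False

[X..XO/...O.] X move#1: (0,1):+0/XX.XO/...O.*, (0,2):+0/X.XXO/...O., (1,0):-1/X..XO/X..O., (1,1):+0/X..XO/.X.O., (1,2):+0/X..XO/..XO., (1,4):+0/X..XO/...OX
[XX.XO/...O.] O move#2: (0,2):+0/XXOXO/...O.*, (1,0):-1/XX.XO/O..O., (1,1):-1/XX.XO/.O.O., (1,2):-1/XX.XO/..OO., (1,4):-1/XX.XO/...OO
[XXOXO/...O.] X move#3: (1,0):-1/XXOXO/X..O., (1,1):+0/XXOXO/.X.O.*, (1,2):+0/XXOXO/..XO., (1,4):+0/XXOXO/...OX
[XXOXO/.X.O.] O move#4: (1,0):+0/XXOXO/OX.O.*, (1,2):+0/XXOXO/.XOO., (1,4):+0/XXOXO/.X.OO
[XXOXO/OX.O.] X move#5: (1,2):+0/XXOXO/OXXO.*, (1,4):+0/XXOXO/OX.OX
[XXOXO/OXXO.] O move#6: (1,4):+0/XXOXO/OXXOO*
[XXOXO/OXXOO] end (terminal +0, X#7); searched X..XO/...O. to 6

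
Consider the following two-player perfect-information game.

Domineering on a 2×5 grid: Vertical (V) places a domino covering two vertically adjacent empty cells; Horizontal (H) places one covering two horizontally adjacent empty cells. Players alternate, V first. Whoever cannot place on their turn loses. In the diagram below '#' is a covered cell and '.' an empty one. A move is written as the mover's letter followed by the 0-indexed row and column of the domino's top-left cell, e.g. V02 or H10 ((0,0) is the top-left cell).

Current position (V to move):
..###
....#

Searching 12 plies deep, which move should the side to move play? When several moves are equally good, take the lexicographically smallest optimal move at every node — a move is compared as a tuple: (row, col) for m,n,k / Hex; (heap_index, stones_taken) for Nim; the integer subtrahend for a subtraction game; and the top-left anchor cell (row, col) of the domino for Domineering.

ply 1, V at ..###/....# | V00=-1→#.###/#...#; V01=+1→.####/.#..#*
ply 2, H at .####/.#..# | H12=-1→.####/.####*
ply 3, V at .####/.#### | V00=+1→#####/#####*
ply 4: #####/##### is terminal -1 (H); from ..###/....# depth 12

V's best at [..###/....#]: V01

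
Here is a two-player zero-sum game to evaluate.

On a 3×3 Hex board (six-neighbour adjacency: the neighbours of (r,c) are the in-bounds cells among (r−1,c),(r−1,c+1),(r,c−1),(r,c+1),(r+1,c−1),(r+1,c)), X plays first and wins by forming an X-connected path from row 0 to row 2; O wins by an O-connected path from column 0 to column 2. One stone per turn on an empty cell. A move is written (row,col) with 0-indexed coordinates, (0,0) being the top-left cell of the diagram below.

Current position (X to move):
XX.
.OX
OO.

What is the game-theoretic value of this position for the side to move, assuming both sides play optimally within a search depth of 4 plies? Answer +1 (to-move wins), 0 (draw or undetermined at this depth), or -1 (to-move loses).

value(XX./.OX/OO., X) = -1

ply 1, X at XX./.OX/OO. | (0,2)=-1→XXX/.OX/OO.*; (1,0)=-1→XX./XOX/OO.; (2,2)=-1→XX./.OX/OOX
ply 2, O at XXX/.OX/OO. | (1,0)=-1→XXX/OOX/OO.; (2,2)=+1→XXX/.OX/OOO*
ply 3: XXX/.OX/OOO is terminal -1 (X); from XX./.OX/OO. depth 4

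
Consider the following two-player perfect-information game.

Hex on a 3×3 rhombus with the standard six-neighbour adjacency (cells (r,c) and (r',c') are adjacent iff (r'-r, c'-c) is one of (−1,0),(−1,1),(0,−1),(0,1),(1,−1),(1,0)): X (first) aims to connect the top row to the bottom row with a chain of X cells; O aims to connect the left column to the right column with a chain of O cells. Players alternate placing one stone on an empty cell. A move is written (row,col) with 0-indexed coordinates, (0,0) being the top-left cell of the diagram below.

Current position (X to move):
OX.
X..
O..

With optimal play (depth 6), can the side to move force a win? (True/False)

X winning at [OX./X../O..]: True

[OX./X../O..] X move#1: (0,2):-1/OXX/X../O.., (1,1):-1/OX./XX./O.., (1,2):+1/OX./X.X/O..*, (2,1):-1/OX./X../OX., (2,2):-1/OX./X../O.X
[OX./X.X/O..] O move#2: (0,2):-1/OXO/X.X/O..*, (1,1):-1/OX./XOX/O.., (2,1):-1/OX./X.X/OO., (2,2):-1/OX./X.X/O.O
[OXO/X.X/O..] X move#3: (1,1):+1/OXO/XXX/O..*, (2,1):-1/OXO/X.X/OX., (2,2):-1/OXO/X.X/O.X
[OXO/XXX/O..] O move#4: (2,1):-1/OXO/XXX/OO.*, (2,2):-1/OXO/XXX/O.O
[OXO/XXX/OO.] X move#5: (2,2):+1/OXO/XXX/OOX*
[OXO/XXX/OOX] end (terminal -1, O#6); searched OX./X../O.. to 6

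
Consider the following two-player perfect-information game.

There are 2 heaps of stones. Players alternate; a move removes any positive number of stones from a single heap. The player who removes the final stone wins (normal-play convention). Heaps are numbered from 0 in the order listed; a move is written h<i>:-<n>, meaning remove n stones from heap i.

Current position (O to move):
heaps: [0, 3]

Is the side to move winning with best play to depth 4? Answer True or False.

O winning at [(0,3)]: True

[(0,3)] O move#1: h1:-1:-1/(0,2), h1:-2:-1/(0,1), h1:-3:+1/(0,0)*
[(0,0)] end (terminal -1, X#2); searched (0,3) to 4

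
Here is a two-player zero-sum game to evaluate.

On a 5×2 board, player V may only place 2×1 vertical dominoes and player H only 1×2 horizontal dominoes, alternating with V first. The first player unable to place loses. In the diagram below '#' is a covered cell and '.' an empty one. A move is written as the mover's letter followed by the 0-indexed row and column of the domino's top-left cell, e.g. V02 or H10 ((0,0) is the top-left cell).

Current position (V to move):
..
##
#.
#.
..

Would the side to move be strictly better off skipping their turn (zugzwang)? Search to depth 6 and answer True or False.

ply 1, V at ../##/#./#./.. | V21=-1→../##/##/##/..*; V31=-1→../##/#./##/.#
ply 2, H at ../##/##/##/.. | H00=+1→##/##/##/##/..*; H40=+1→../##/##/##/##
ply 3: ##/##/##/##/.. is terminal -1 (V); from ../##/#./#./.. depth 6
if V skipped the turn, H would face:
~ ply 1, H at ../##/#./#./.. | H00=-1→##/##/#./#./..; H40=+1→../##/#./#./##*
~ ply 2, V at ../##/#./#./## | V21=-1→../##/##/##/##*
~ ply 3, H at ../##/##/##/## | H00=+1→##/##/##/##/##*
~ ply 4: ##/##/##/##/## is terminal -1 (V); from ../##/#./#./.. depth 6
compare (V): move=-1 vs pass=-1

zugzwang(../##/#./#./.., V) = False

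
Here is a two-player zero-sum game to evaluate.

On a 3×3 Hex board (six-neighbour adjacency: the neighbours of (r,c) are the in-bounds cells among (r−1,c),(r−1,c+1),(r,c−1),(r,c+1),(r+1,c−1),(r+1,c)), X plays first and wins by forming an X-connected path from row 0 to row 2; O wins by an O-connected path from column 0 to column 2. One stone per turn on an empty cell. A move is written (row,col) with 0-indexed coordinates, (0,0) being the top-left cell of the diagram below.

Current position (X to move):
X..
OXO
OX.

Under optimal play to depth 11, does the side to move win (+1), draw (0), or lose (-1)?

ply 1, X at X../OXO/OX. | (0,1)=+1→XX./OXO/OX.*; (0,2)=+1→X.X/OXO/OX.; (2,2)=+1→X../OXO/OXX
ply 2: XX./OXO/OX. is terminal -1 (O); from X../OXO/OX. depth 11

value(X../OXO/OX., X) = +1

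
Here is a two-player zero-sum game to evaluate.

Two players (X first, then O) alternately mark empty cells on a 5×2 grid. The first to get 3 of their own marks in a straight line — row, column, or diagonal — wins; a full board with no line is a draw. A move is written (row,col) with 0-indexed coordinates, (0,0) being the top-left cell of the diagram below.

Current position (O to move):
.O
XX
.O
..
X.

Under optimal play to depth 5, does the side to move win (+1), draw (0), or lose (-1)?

value(.O/XX/.O/../X., O) = 0

p1 O@[.O/XX/.O/../X.]: (0,0)[OO/XX/.O/../X.]+0* (2,0)[.O/XX/OO/../X.]+0 (3,0)[.O/XX/.O/O./X.]+0 (3,1)[.O/XX/.O/.O/X.]+0 (4,1)[.O/XX/.O/../XO]+0
p2 X@[OO/XX/.O/../X.]: (2,0)[OO/XX/XO/../X.]+0* (3,0)[OO/XX/.O/X./X.]+0 (3,1)[OO/XX/.O/.X/X.]+0 (4,1)[OO/XX/.O/../XX]+0
p3 O@[OO/XX/XO/../X.]: (3,0)[OO/XX/XO/O./X.]+0* (3,1)[OO/XX/XO/.O/X.]-1 (4,1)[OO/XX/XO/../XO]-1
p4 X@[OO/XX/XO/O./X.]: (3,1)[OO/XX/XO/OX/X.]+0* (4,1)[OO/XX/XO/O./XX]+0
p5 O@[OO/XX/XO/OX/X.]: (4,1)[OO/XX/XO/OX/XO]+0*
p6 X@[OO/XX/XO/OX/XO] terminal +0; root [.O/XX/.O/../X.] d5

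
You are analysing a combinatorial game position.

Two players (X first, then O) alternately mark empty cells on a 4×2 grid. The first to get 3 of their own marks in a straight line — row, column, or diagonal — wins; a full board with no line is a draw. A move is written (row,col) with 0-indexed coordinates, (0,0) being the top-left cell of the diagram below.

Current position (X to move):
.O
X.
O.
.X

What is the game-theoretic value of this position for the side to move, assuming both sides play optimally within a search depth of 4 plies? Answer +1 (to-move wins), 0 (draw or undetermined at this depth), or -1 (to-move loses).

ply 1, X at .O/X./O./.X | (0,0)=+0→XO/X./O./.X*; (1,1)=+0→.O/XX/O./.X; (2,1)=+0→.O/X./OX/.X; (3,0)=+0→.O/X./O./XX
ply 2, O at XO/X./O./.X | (1,1)=+0→XO/XO/O./.X*; (2,1)=+0→XO/X./OO/.X; (3,0)=+0→XO/X./O./OX
ply 3, X at XO/XO/O./.X | (2,1)=+0→XO/XO/OX/.X*; (3,0)=-1→XO/XO/O./XX
ply 4, O at XO/XO/OX/.X | (3,0)=+0→XO/XO/OX/OX*
ply 5: XO/XO/OX/OX is terminal +0 (X); from .O/X./O./.X depth 4

value(.O/X./O./.X, X) = 0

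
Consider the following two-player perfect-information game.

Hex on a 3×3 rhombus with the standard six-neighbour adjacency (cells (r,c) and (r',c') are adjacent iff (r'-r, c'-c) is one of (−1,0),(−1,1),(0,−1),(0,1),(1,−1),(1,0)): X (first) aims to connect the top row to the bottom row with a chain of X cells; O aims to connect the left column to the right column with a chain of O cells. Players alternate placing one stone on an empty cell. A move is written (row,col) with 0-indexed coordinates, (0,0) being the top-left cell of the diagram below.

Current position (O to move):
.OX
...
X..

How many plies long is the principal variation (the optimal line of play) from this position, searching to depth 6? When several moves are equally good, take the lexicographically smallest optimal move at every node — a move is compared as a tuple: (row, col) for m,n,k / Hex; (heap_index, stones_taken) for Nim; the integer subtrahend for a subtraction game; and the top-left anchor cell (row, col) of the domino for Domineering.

PV length from [.OX/.../X..]: 6 plies

p1 O@[.OX/.../X..]: (0,0)[OOX/.../X..]-1* (1,0)[.OX/O../X..]-1 (1,1)[.OX/.O./X..]-1 (1,2)[.OX/..O/X..]-1 (2,1)[.OX/.../XO.]-1 (2,2)[.OX/.../X.O]-1
p2 X@[OOX/.../X..]: (1,0)[OOX/X../X..]+1* (1,1)[OOX/.X./X..]+1 (1,2)[OOX/..X/X..]+1 (2,1)[OOX/.../XX.]+1 (2,2)[OOX/.../X.X]+1
p3 O@[OOX/X../X..]: (1,1)[OOX/XO./X..]-1* (1,2)[OOX/X.O/X..]-1 (2,1)[OOX/X../XO.]-1 (2,2)[OOX/X../X.O]-1
p4 X@[OOX/XO./X..]: (1,2)[OOX/XOX/X..]+1* (2,1)[OOX/XO./XX.]-1 (2,2)[OOX/XO./X.X]-1
p5 O@[OOX/XOX/X..]: (2,1)[OOX/XOX/XO.]-1* (2,2)[OOX/XOX/X.O]-1
p6 X@[OOX/XOX/XO.]: (2,2)[OOX/XOX/XOX]+1*
p7 O@[OOX/XOX/XOX] terminal -1; root [.OX/.../X..] d6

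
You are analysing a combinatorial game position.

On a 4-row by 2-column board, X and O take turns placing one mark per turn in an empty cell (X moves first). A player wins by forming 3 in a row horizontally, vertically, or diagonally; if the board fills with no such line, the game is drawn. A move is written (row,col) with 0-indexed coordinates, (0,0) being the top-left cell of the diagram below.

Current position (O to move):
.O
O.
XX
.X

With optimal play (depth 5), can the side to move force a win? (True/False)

[.O/O./XX/.X] O move#1: (0,0):-1/OO/O./XX/.X, (1,1):+0/.O/OO/XX/.X*, (3,0):-1/.O/O./XX/OX
[.O/OO/XX/.X] X move#2: (0,0):+0/XO/OO/XX/.X*, (3,0):+0/.O/OO/XX/XX
[XO/OO/XX/.X] O move#3: (3,0):+0/XO/OO/XX/OX*
[XO/OO/XX/OX] end (terminal +0, X#4); searched .O/O./XX/.X to 5

O winning at [.O/O./XX/.X]: False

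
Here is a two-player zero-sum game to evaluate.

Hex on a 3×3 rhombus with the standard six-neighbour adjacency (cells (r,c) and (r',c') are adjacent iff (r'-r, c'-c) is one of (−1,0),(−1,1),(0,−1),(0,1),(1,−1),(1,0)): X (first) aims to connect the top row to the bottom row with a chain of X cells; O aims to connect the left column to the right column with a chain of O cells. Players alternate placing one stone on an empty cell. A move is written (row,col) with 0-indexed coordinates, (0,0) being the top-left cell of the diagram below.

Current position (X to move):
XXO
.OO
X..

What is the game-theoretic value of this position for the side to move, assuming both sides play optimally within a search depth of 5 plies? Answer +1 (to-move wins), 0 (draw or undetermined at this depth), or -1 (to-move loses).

p1 X@[XXO/.OO/X..]: (1,0)[XXO/XOO/X..]+1* (2,1)[XXO/.OO/XX.]-1 (2,2)[XXO/.OO/X.X]-1
p2 O@[XXO/XOO/X..] terminal -1; root [XXO/.OO/X..] d5

value(XXO/.OO/X.., X) = +1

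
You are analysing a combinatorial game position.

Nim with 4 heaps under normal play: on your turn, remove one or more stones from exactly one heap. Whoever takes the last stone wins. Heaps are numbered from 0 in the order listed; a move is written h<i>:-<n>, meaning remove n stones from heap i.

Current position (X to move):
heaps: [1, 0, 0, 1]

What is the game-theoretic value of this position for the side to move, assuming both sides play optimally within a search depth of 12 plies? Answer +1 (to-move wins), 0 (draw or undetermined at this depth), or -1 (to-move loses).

[(1,0,0,1)] X move#1: h0:-1:-1/(0,0,0,1)*, h3:-1:-1/(1,0,0,0)
[(0,0,0,1)] O move#2: h3:-1:+1/(0,0,0,0)*
[(0,0,0,0)] end (terminal -1, X#3); searched (1,0,0,1) to 12

value((1,0,0,1), X) = -1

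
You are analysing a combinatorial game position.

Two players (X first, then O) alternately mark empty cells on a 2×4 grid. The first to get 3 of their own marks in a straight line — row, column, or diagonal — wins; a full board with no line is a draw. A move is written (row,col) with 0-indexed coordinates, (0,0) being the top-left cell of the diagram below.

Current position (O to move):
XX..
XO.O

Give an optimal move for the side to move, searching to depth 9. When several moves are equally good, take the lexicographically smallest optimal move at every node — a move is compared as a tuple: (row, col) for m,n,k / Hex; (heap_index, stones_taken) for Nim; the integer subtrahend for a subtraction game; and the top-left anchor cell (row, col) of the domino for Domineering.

O's best at [XX../XO.O]: (1,2)

ply 1, O at XX../XO.O | (0,2)=+0→XXO./XO.O; (0,3)=-1→XX.O/XO.O; (1,2)=+1→XX../XOOO*
ply 2: XX../XOOO is terminal -1 (X); from XX../XO.O depth 9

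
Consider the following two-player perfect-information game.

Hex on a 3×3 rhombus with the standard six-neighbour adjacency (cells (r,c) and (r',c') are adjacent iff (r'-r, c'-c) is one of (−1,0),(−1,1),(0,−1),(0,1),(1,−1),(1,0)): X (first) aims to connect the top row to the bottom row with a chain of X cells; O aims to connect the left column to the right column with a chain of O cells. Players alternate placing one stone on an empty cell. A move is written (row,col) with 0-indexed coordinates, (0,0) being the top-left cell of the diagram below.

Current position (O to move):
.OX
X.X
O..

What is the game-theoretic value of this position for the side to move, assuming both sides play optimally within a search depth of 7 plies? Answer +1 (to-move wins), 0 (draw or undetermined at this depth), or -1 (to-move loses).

value(.OX/X.X/O.., O) = -1

ply 1, O at .OX/X.X/O.. | (0,0)=-1→OOX/X.X/O..*; (1,1)=-1→.OX/XOX/O..; (2,1)=-1→.OX/X.X/OO.; (2,2)=-1→.OX/X.X/O.O
ply 2, X at OOX/X.X/O.. | (1,1)=+1→OOX/XXX/O..*; (2,1)=+1→OOX/X.X/OX.; (2,2)=+1→OOX/X.X/O.X
ply 3, O at OOX/XXX/O.. | (2,1)=-1→OOX/XXX/OO.*; (2,2)=-1→OOX/XXX/O.O
ply 4, X at OOX/XXX/OO. | (2,2)=+1→OOX/XXX/OOX*
ply 5: OOX/XXX/OOX is terminal -1 (O); from .OX/X.X/O.. depth 7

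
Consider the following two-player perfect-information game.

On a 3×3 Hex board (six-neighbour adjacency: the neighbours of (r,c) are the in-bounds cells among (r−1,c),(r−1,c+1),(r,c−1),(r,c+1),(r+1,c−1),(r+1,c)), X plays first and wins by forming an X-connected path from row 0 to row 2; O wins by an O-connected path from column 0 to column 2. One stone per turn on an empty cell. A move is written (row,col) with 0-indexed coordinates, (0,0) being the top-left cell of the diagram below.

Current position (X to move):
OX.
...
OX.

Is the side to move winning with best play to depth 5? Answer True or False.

ply 1, X at OX./.../OX. | (0,2)=+1→OXX/.../OX.*; (1,0)=-1→OX./X../OX.; (1,1)=+1→OX./.X./OX.; (1,2)=+1→OX./..X/OX.; (2,2)=-1→OX./.../OXX
ply 2, O at OXX/.../OX. | (1,0)=-1→OXX/O../OX.*; (1,1)=-1→OXX/.O./OX.; (1,2)=-1→OXX/..O/OX.; (2,2)=-1→OXX/.../OXO
ply 3, X at OXX/O../OX. | (1,1)=+1→OXX/OX./OX.*; (1,2)=+1→OXX/O.X/OX.; (2,2)=+1→OXX/O../OXX
ply 4: OXX/OX./OX. is terminal -1 (O); from OX./.../OX. depth 5

X winning at [OX./.../OX.]: True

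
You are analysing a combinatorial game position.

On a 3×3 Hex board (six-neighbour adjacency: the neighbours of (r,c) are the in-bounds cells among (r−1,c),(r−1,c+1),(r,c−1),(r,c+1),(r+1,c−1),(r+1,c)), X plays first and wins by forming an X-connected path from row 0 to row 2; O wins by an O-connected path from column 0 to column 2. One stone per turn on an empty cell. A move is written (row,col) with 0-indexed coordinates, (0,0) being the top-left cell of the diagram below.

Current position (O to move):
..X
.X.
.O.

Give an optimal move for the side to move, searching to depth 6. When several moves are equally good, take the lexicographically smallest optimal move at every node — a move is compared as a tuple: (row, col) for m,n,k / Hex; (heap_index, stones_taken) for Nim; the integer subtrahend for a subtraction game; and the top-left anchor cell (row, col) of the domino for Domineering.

p1 O@[..X/.X./.O.]: (0,0)[O.X/.X./.O.]-1 (0,1)[.OX/.X./.O.]-1 (1,0)[..X/OX./.O.]-1 (1,2)[..X/.XO/.O.]-1 (2,0)[..X/.X./OO.]+1* (2,2)[..X/.X./.OO]-1
p2 X@[..X/.X./OO.]: (0,0)[X.X/.X./OO.]-1* (0,1)[.XX/.X./OO.]-1 (1,0)[..X/XX./OO.]-1 (1,2)[..X/.XX/OO.]-1 (2,2)[..X/.X./OOX]-1
p3 O@[X.X/.X./OO.]: (0,1)[XOX/.X./OO.]+1* (1,0)[X.X/OX./OO.]+1 (1,2)[X.X/.XO/OO.]+1 (2,2)[X.X/.X./OOO]+1
p4 X@[XOX/.X./OO.]: (1,0)[XOX/XX./OO.]-1* (1,2)[XOX/.XX/OO.]-1 (2,2)[XOX/.X./OOX]-1
p5 O@[XOX/XX./OO.]: (1,2)[XOX/XXO/OO.]+1* (2,2)[XOX/XX./OOO]+1
p6 X@[XOX/XXO/OO.] terminal -1; root [..X/.X./.O.] d6

O's best at [..X/.X./.O.]: (2,0)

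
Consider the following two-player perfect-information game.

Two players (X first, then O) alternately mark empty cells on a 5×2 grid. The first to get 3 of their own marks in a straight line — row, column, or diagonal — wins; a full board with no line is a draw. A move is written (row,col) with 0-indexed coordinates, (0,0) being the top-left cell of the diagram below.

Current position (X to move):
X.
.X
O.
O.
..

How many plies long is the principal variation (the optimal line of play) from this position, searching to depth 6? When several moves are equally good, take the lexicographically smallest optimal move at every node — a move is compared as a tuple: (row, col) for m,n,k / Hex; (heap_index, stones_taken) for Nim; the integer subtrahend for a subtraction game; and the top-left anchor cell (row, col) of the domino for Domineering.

PV length from [X./.X/O./O./..]: 2 plies

ply 1, X at X./.X/O./O./.. | (0,1)=-1→XX/.X/O./O./..*; (1,0)=-1→X./XX/O./O./..; (2,1)=-1→X./.X/OX/O./..; (3,1)=-1→X./.X/O./OX/..; (4,0)=-1→X./.X/O./O./X.; (4,1)=-1→X./.X/O./O./.X
ply 2, O at XX/.X/O./O./.. | (1,0)=+1→XX/OX/O./O./..*; (2,1)=+1→XX/.X/OO/O./..; (3,1)=-1→XX/.X/O./OO/..; (4,0)=+1→XX/.X/O./O./O.; (4,1)=-1→XX/.X/O./O./.O
ply 3: XX/OX/O./O./.. is terminal -1 (X); from X./.X/O./O./.. depth 6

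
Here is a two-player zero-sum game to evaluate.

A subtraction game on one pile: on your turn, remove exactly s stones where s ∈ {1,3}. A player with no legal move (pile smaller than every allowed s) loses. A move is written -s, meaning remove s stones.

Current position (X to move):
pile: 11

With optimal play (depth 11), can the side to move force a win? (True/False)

X winning at [11]: True

[11] X move#1: -1:+1/10*, -3:+1/8
[10] O move#2: -1:-1/9*, -3:-1/7
[9] X move#3: -1:+1/8*, -3:+1/6
[8] O move#4: -1:-1/7*, -3:-1/5
[7] X move#5: -1:+1/6*, -3:+1/4
[6] O move#6: -1:-1/5*, -3:-1/3
[5] X move#7: -1:+1/4*, -3:+1/2
[4] O move#8: -1:-1/3*, -3:-1/1
[3] X move#9: -1:+1/2*, -3:+1/0
[2] O move#10: -1:-1/1*
[1] X move#11: -1:+1/0*
[0] end (terminal -1, O#12); searched 11 to 11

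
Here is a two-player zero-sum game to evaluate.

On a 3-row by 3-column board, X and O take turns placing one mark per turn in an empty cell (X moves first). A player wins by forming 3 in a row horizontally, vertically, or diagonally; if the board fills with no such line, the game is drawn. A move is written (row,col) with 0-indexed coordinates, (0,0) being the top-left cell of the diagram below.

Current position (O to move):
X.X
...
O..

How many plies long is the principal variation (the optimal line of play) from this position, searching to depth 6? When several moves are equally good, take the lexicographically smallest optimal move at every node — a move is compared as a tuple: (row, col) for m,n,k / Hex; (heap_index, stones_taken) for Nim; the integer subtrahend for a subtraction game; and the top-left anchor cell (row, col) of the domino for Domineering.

p1 O@[X.X/.../O..]: (0,1)[XOX/.../O..]-1* (1,0)[X.X/O../O..]-1 (1,1)[X.X/.O./O..]-1 (1,2)[X.X/..O/O..]-1 (2,1)[X.X/.../OO.]-1 (2,2)[X.X/.../O.O]-1
p2 X@[XOX/.../O..]: (1,0)[XOX/X../O..]-1 (1,1)[XOX/.X./O..]+0 (1,2)[XOX/..X/O..]+0 (2,1)[XOX/.../OX.]+0 (2,2)[XOX/.../O.X]+1*
p3 O@[XOX/.../O.X]: (1,0)[XOX/O../O.X]-1* (1,1)[XOX/.O./O.X]-1 (1,2)[XOX/..O/O.X]-1 (2,1)[XOX/.../OOX]-1
p4 X@[XOX/O../O.X]: (1,1)[XOX/OX./O.X]+1* (1,2)[XOX/O.X/O.X]+1 (2,1)[XOX/O../OXX]+1
p5 O@[XOX/OX./O.X] terminal -1; root [X.X/.../O..] d6

PV length from [X.X/.../O..]: 4 plies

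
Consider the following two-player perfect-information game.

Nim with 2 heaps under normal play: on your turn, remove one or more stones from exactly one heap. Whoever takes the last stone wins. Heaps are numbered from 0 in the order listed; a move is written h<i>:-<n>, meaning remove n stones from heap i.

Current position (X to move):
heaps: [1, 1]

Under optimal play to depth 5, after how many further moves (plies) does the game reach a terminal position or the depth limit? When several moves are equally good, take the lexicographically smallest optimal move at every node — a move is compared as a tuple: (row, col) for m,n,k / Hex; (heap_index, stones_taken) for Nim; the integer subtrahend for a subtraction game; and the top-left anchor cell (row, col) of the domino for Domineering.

p1 X@[(1,1)]: h0:-1[(0,1)]-1* h1:-1[(1,0)]-1
p2 O@[(0,1)]: h1:-1[(0,0)]+1*
p3 X@[(0,0)] terminal -1; root [(1,1)] d5

PV length from [(1,1)]: 2 plies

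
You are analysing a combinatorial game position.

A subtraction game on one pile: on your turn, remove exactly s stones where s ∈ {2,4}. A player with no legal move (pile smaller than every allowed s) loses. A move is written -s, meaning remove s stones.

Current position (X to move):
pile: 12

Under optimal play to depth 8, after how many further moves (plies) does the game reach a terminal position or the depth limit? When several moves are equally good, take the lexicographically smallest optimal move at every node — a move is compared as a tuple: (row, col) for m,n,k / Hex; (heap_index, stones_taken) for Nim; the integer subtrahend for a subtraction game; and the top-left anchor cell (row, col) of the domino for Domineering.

PV length from [12]: 4 plies

ply 1, X at 12 | -2=-1→10*; -4=-1→8
ply 2, O at 10 | -2=-1→8; -4=+1→6*
ply 3, X at 6 | -2=-1→4*; -4=-1→2
ply 4, O at 4 | -2=-1→2; -4=+1→0*
ply 5: 0 is terminal -1 (X); from 12 depth 8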